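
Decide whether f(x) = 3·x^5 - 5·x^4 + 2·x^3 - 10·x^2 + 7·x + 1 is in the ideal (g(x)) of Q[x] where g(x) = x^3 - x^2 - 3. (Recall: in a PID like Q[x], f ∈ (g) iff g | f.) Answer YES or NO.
NO

In Q[x] the ideal (g) consists of all multiples of g, so f ∈ (g) iff g | f, i.e. iff the remainder of f on division by g is 0. Divide f by g (g is monic, so eliminate the leading term of the running remainder at each step):
  leading term 3·x^5: subtract (3·x^2)·g(x) = 3·x^5 - 3·x^4 - 9·x^2, leaving -2·x^4 + 2·x^3 - x^2 + 7·x + 1
  leading term -2·x^4: subtract (-2·x)·g(x) = -2·x^4 + 2·x^3 + 6·x, leaving -x^2 + x + 1
The remainder r(x) = -x^2 + x + 1 ≠ 0 (and deg r < deg g), so g ∤ f, i.e. f ∉ (g).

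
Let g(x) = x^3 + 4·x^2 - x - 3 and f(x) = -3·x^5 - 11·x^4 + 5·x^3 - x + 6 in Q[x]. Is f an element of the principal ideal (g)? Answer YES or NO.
YES

In Q[x] the ideal (g) consists of all multiples of g, so f ∈ (g) iff g | f, i.e. iff the remainder of f on division by g is 0. Divide f by g (g is monic, so eliminate the leading term of the running remainder at each step):
  leading term -3·x^5: subtract (-3·x^2)·g(x) = -3·x^5 - 12·x^4 + 3·x^3 + 9·x^2, leaving x^4 + 2·x^3 - 9·x^2 - x + 6
  leading term x^4: subtract (x)·g(x) = x^4 + 4·x^3 - x^2 - 3·x, leaving -2·x^3 - 8·x^2 + 2·x + 6
  leading term -2·x^3: subtract (-2)·g(x) = -2·x^3 - 8·x^2 + 2·x + 6, leaving 0
The remainder is 0, so f(x) = g(x) · h(x) with h(x) = -3·x^2 + x - 2. Hence g | f, i.e. f ∈ (g).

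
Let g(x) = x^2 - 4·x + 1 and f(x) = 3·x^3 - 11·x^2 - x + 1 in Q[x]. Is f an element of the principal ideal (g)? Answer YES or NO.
YES

In Q[x] the ideal (g) consists of all multiples of g, so f ∈ (g) iff g | f, i.e. iff the remainder of f on division by g is 0. Divide f by g (g is monic, so eliminate the leading term of the running remainder at each step):
  leading term 3·x^3: subtract (3·x)·g(x) = 3·x^3 - 12·x^2 + 3·x, leaving x^2 - 4·x + 1
  leading term x^2: subtract (1)·g(x) = x^2 - 4·x + 1, leaving 0
The remainder is 0, so f(x) = g(x) · h(x) with h(x) = 3·x + 1. Hence g | f, i.e. f ∈ (g).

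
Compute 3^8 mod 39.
Use repeated squaring. Binary(8) = 1000. Walk through the bits of the exponent 8 left-to-right: at each bit after the leading one, square the running value, then multiply by 3 if the bit is 1 (always reducing mod 39):
  bit 1 = 1 (leading): start with 3.
  bit 2 = 0: square 3^2 = 9 (mod 39).
  bit 3 = 0: square 9^2 = 81 ≡ 3 (mod 39).
  bit 4 = 0: square 3^2 = 9 (mod 39).
Final value: 3^8 ≡ 9 (mod 39).

Final answer: 9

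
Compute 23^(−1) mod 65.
Apply the extended Euclidean algorithm to (65, 23), tracking rows (r, s, t) with s·65 + t·23 = r. Each division r_prev = q·r_cur + r_new produces the new row as (previous row) − q·(current row):
  row A: (65, 1, 0)   [1·65 + 0·23 = 65]
  row B: (23, 0, 1)   [0·65 + 1·23 = 23]
  65 = 2·23 + 19   → row C = row A − 2·row B = (19, 1, −2)   [check: 1·65 − 2·23 = 19]
  23 = 1·19 + 4   → row D = row B − 1·row C = (4, −1, 3)   [check: −1·65 + 3·23 = 4]
  19 = 4·4 + 3   → row E = row C − 4·row D = (3, 5, −14)   [check: 5·65 − 14·23 = 3]
  4 = 1·3 + 1   → row F = row D − 1·row E = (1, −6, 17)   [check: −6·65 + 17·23 = 1]
  3 = 3·1 + 0   → remainder 0, stop. gcd = 1 (last nonzero row F).
The gcd is 1, so 23 is invertible mod 65. The last nonzero row gives −6·65 + 17·23 = 1, so t = 17. So 23^(−1) ≡ 17 (mod 65). Verify: 23 · 17 = 391 ≡ 1 (mod 65). ✓

Final answer: 23^(−1) ≡ 17 (mod 65)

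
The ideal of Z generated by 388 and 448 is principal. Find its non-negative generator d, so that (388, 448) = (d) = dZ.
In the PID Z, (a, b) is generated by gcd(a, b). Compute gcd(448, 388) with the extended Euclidean algorithm, tracking rows (r, s, t) with s·448 + t·388 = r:
  row A: (448, 1, 0)   [1·448 + 0·388 = 448]
  row B: (388, 0, 1)   [0·448 + 1·388 = 388]
  448 = 1·388 + 60   → row C = row A − 1·row B = (60, 1, −1)   [check: 1·448 − 1·388 = 60]
  388 = 6·60 + 28   → row D = row B − 6·row C = (28, −6, 7)   [check: −6·448 + 7·388 = 28]
  60 = 2·28 + 4   → row E = row C − 2·row D = (4, 13, −15)   [check: 13·448 − 15·388 = 4]
  28 = 7·4 + 0   → remainder 0, stop. gcd = 4 (last nonzero row E).
So gcd(388, 448) = 4, with Bézout identity 13·448 − 15·388 = 4. Containment (⊇): the Bézout identity exhibits 4 as an element of (388, 448), giving (4) ⊆ (388, 448). Containment (⊆): since 4 | 388 and 4 | 448 (388 = 4·97, 448 = 4·112), every Z-linear combination of 388 and 448 is divisible by 4, so (388, 448) ⊆ (4). Therefore (388, 448) = (4), d = 4.

Final answer: (388, 448) = (4); d = 4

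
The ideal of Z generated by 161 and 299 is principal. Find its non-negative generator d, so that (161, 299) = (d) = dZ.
In the PID Z, (a, b) is generated by gcd(a, b). Compute gcd(299, 161) with the extended Euclidean algorithm, tracking rows (r, s, t) with s·299 + t·161 = r:
  row A: (299, 1, 0)   [1·299 + 0·161 = 299]
  row B: (161, 0, 1)   [0·299 + 1·161 = 161]
  299 = 1·161 + 138   → row C = row A − 1·row B = (138, 1, −1)   [check: 1·299 − 1·161 = 138]
  161 = 1·138 + 23   → row D = row B − 1·row C = (23, −1, 2)   [check: −1·299 + 2·161 = 23]
  138 = 6·23 + 0   → remainder 0, stop. gcd = 23 (last nonzero row D).
So gcd(161, 299) = 23, with Bézout identity −1·299 + 2·161 = 23. Containment (⊇): the Bézout identity exhibits 23 as an element of (161, 299), giving (23) ⊆ (161, 299). Containment (⊆): since 23 | 161 and 23 | 299 (161 = 23·7, 299 = 23·13), every Z-linear combination of 161 and 299 is divisible by 23, so (161, 299) ⊆ (23). Therefore (161, 299) = (23), d = 23.

Final answer: (161, 299) = (23); d = 23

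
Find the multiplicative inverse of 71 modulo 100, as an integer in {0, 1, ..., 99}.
Apply the extended Euclidean algorithm to (100, 71), tracking rows (r, s, t) with s·100 + t·71 = r. Each division r_prev = q·r_cur + r_new produces the new row as (previous row) − q·(current row):
  row A: (100, 1, 0)   [1·100 + 0·71 = 100]
  row B: (71, 0, 1)   [0·100 + 1·71 = 71]
  100 = 1·71 + 29   → row C = row A − 1·row B = (29, 1, −1)   [check: 1·100 − 1·71 = 29]
  71 = 2·29 + 13   → row D = row B − 2·row C = (13, −2, 3)   [check: −2·100 + 3·71 = 13]
  29 = 2·13 + 3   → row E = row C − 2·row D = (3, 5, −7)   [check: 5·100 − 7·71 = 3]
  13 = 4·3 + 1   → row F = row D − 4·row E = (1, −22, 31)   [check: −22·100 + 31·71 = 1]
  3 = 3·1 + 0   → remainder 0, stop. gcd = 1 (last nonzero row F).
The gcd is 1, so 71 is invertible mod 100. The last nonzero row gives −22·100 + 31·71 = 1, so t = 31. So 71^(−1) ≡ 31 (mod 100). Verify: 71 · 31 = 2201 ≡ 1 (mod 100). ✓

Final answer: 71^(−1) ≡ 31 (mod 100)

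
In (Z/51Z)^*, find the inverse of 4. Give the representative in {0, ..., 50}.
4^(−1) ≡ 13 (mod 51)

Apply the extended Euclidean algorithm to (51, 4), tracking rows (r, s, t) with s·51 + t·4 = r. Each division r_prev = q·r_cur + r_new produces the new row as (previous row) − q·(current row):
  row A: (51, 1, 0)   [1·51 + 0·4 = 51]
  row B: (4, 0, 1)   [0·51 + 1·4 = 4]
  51 = 12·4 + 3   → row C = row A − 12·row B = (3, 1, −12)   [check: 1·51 − 12·4 = 3]
  4 = 1·3 + 1   → row D = row B − 1·row C = (1, −1, 13)   [check: −1·51 + 13·4 = 1]
  3 = 3·1 + 0   → remainder 0, stop. gcd = 1 (last nonzero row D).
The gcd is 1, so 4 is invertible mod 51. The last nonzero row gives −1·51 + 13·4 = 1, so t = 13. So 4^(−1) ≡ 13 (mod 51). Verify: 4 · 13 = 52 ≡ 1 (mod 51). ✓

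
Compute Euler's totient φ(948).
φ(948) = 312

φ is multiplicative, with φ(p^e) = p^e − p^(e−1). Factorise 948 = 2^2 · 3 · 79. Then
  φ(948) = (2^2 − 2^1) · (3 − 1) · (79 − 1) = 2 · 2 · 78 = 312.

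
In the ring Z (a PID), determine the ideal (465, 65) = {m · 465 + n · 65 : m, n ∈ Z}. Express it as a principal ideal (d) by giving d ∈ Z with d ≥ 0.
(465, 65) = (5); d = 5

In the PID Z, (a, b) is generated by gcd(a, b). Compute gcd(465, 65) with the extended Euclidean algorithm, tracking rows (r, s, t) with s·465 + t·65 = r:
  row A: (465, 1, 0)   [1·465 + 0·65 = 465]
  row B: (65, 0, 1)   [0·465 + 1·65 = 65]
  465 = 7·65 + 10   → row C = row A − 7·row B = (10, 1, −7)   [check: 1·465 − 7·65 = 10]
  65 = 6·10 + 5   → row D = row B − 6·row C = (5, −6, 43)   [check: −6·465 + 43·65 = 5]
  10 = 2·5 + 0   → remainder 0, stop. gcd = 5 (last nonzero row D).
So gcd(465, 65) = 5, with Bézout identity −6·465 + 43·65 = 5. Containment (⊇): the Bézout identity exhibits 5 as an element of (465, 65), giving (5) ⊆ (465, 65). Containment (⊆): since 5 | 465 and 5 | 65 (465 = 5·93, 65 = 5·13), every Z-linear combination of 465 and 65 is divisible by 5, so (465, 65) ⊆ (5). Therefore (465, 65) = (5), d = 5.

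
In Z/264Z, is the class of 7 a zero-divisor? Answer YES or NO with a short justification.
NO

gcd(7, 264) = 1, so 7 is a unit in Z/264Z (it has a multiplicative inverse). A unit cannot be a zero-divisor: if 7·b ≡ 0 then multiplying both sides by 7^(−1) gives b ≡ 0. So 7 is not a zero-divisor.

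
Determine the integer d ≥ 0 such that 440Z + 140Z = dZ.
In the PID Z, (a, b) is generated by gcd(a, b). Compute gcd(440, 140) with the extended Euclidean algorithm, tracking rows (r, s, t) with s·440 + t·140 = r:
  row A: (440, 1, 0)   [1·440 + 0·140 = 440]
  row B: (140, 0, 1)   [0·440 + 1·140 = 140]
  440 = 3·140 + 20   → row C = row A − 3·row B = (20, 1, −3)   [check: 1·440 − 3·140 = 20]
  140 = 7·20 + 0   → remainder 0, stop. gcd = 20 (last nonzero row C).
So gcd(440, 140) = 20, with Bézout identity 1·440 − 3·140 = 20. Containment (⊇): the Bézout identity exhibits 20 as an element of (440, 140), giving (20) ⊆ (440, 140). Containment (⊆): since 20 | 440 and 20 | 140 (440 = 20·22, 140 = 20·7), every Z-linear combination of 440 and 140 is divisible by 20, so (440, 140) ⊆ (20). Therefore (440, 140) = (20), d = 20.

Final answer: (440, 140) = (20); d = 20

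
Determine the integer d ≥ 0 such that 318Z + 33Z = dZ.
(318, 33) = (3); d = 3

In the PID Z, (a, b) is generated by gcd(a, b). Compute gcd(318, 33) with the extended Euclidean algorithm, tracking rows (r, s, t) with s·318 + t·33 = r:
  row A: (318, 1, 0)   [1·318 + 0·33 = 318]
  row B: (33, 0, 1)   [0·318 + 1·33 = 33]
  318 = 9·33 + 21   → row C = row A − 9·row B = (21, 1, −9)   [check: 1·318 − 9·33 = 21]
  33 = 1·21 + 12   → row D = row B − 1·row C = (12, −1, 10)   [check: −1·318 + 10·33 = 12]
  21 = 1·12 + 9   → row E = row C − 1·row D = (9, 2, −19)   [check: 2·318 − 19·33 = 9]
  12 = 1·9 + 3   → row F = row D − 1·row E = (3, −3, 29)   [check: −3·318 + 29·33 = 3]
  9 = 3·3 + 0   → remainder 0, stop. gcd = 3 (last nonzero row F).
So gcd(318, 33) = 3, with Bézout identity −3·318 + 29·33 = 3. Containment (⊇): the Bézout identity exhibits 3 as an element of (318, 33), giving (3) ⊆ (318, 33). Containment (⊆): since 3 | 318 and 3 | 33 (318 = 3·106, 33 = 3·11), every Z-linear combination of 318 and 33 is divisible by 3, so (318, 33) ⊆ (3). Therefore (318, 33) = (3), d = 3.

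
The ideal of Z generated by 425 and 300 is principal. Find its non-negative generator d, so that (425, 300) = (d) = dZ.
(425, 300) = (25); d = 25

In the PID Z, (a, b) is generated by gcd(a, b). Compute gcd(425, 300) with the extended Euclidean algorithm, tracking rows (r, s, t) with s·425 + t·300 = r:
  row A: (425, 1, 0)   [1·425 + 0·300 = 425]
  row B: (300, 0, 1)   [0·425 + 1·300 = 300]
  425 = 1·300 + 125   → row C = row A − 1·row B = (125, 1, −1)   [check: 1·425 − 1·300 = 125]
  300 = 2·125 + 50   → row D = row B − 2·row C = (50, −2, 3)   [check: −2·425 + 3·300 = 50]
  125 = 2·50 + 25   → row E = row C − 2·row D = (25, 5, −7)   [check: 5·425 − 7·300 = 25]
  50 = 2·25 + 0   → remainder 0, stop. gcd = 25 (last nonzero row E).
So gcd(425, 300) = 25, with Bézout identity 5·425 − 7·300 = 25. Containment (⊇): the Bézout identity exhibits 25 as an element of (425, 300), giving (25) ⊆ (425, 300). Containment (⊆): since 25 | 425 and 25 | 300 (425 = 25·17, 300 = 25·12), every Z-linear combination of 425 and 300 is divisible by 25, so (425, 300) ⊆ (25). Therefore (425, 300) = (25), d = 25.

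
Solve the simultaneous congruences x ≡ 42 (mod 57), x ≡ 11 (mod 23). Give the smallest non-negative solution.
The moduli 57, 23 are pairwise coprime, so by the CRT there is a unique solution mod 57·23 = 1311.
Solve by successive substitution. Start with x ≡ 42 (mod 57).
  Combine with x ≡ 11 (mod 23): write x = 42 + 57·t and require 42 + 57·t ≡ 11 (mod 23), i.e. 57·t ≡ 11 − 42 ≡ 15 (mod 23). Since 57^(−1) ≡ 21 (mod 23) (57 ≡ 11 (mod 23)), t ≡ 21·15 ≡ 16 (mod 23). So x ≡ 42 + 57·16 = 954 (mod 1311).
Unique solution in [0, 1311): x = 954.

Final answer: x ≡ 954 (mod 1311); the representative in [0, 1311) is 954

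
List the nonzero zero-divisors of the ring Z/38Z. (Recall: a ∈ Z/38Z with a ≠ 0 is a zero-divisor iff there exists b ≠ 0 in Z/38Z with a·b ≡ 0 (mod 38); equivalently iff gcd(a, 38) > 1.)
An element a ∈ Z/38Z (with a ≠ 0) is a zero-divisor iff gcd(a, 38) > 1 (because a is a unit precisely when gcd(a, n) = 1, and in Z/nZ every nonzero, non-unit element is a zero-divisor). Scan a = 1, ..., 37 and keep those with gcd(a, 38) > 1:
  gcd(2, 38) = 2, gcd(4, 38) = 2, gcd(6, 38) = 2, gcd(8, 38) = 2, gcd(10, 38) = 2, gcd(12, 38) = 2, gcd(14, 38) = 2, gcd(16, 38) = 2, gcd(18, 38) = 2, gcd(19, 38) = 19, gcd(20, 38) = 2, gcd(22, 38) = 2, gcd(24, 38) = 2, gcd(26, 38) = 2, gcd(28, 38) = 2, gcd(30, 38) = 2, gcd(32, 38) = 2, gcd(34, 38) = 2, gcd(36, 38) = 2.
All other a ∈ {1, ..., 37} have gcd(a, 38) = 1 and are units. So the nonzero zero-divisors are exactly the 19 values of a appearing in this scan.

Final answer: nonzero zero-divisors of Z/38Z = {2, 4, 6, 8, 10, 12, 14, 16, 18, 19, 20, 22, 24, 26, 28, 30, 32, 34, 36}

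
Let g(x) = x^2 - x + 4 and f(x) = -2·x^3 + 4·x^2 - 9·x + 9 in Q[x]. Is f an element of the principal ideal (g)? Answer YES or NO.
NO

In Q[x] the ideal (g) consists of all multiples of g, so f ∈ (g) iff g | f, i.e. iff the remainder of f on division by g is 0. Divide f by g (g is monic, so eliminate the leading term of the running remainder at each step):
  leading term -2·x^3: subtract (-2·x)·g(x) = -2·x^3 + 2·x^2 - 8·x, leaving 2·x^2 - x + 9
  leading term 2·x^2: subtract (2)·g(x) = 2·x^2 - 2·x + 8, leaving x + 1
The remainder r(x) = x + 1 ≠ 0 (and deg r < deg g), so g ∤ f, i.e. f ∉ (g).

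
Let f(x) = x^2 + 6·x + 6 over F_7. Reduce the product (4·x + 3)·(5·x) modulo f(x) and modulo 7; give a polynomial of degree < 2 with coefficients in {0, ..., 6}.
Multiply as integer polynomials: a · b = 20·x^2 + 15·x. Reducing coefficients mod 7: a · b ≡ 6·x^2 + x. Now divide by f(x) = x^2 + 6·x + 6 in F_7[x], eliminating the leading term at each step:
  leading term 6·x^2: subtract (6)·f(x) = 6·x^2 + x + 1, leaving 6 (coefficients mod 7)
The degree is now < 2, so this is the remainder. Hence a · b ≡ 6 in F_7[x]/(f).

Final answer: a · b ≡ 6 (mod f(x))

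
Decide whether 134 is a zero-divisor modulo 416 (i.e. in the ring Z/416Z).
gcd(134, 416) = 2 > 1, so 134 is not a unit in Z/416Z. In Z/nZ every nonzero non-unit is a zero-divisor: explicitly, take b = 416/gcd = 208 ≠ 0 (mod 416); then 134·208 = 27872 = 67·416, i.e. 134·208 ≡ 0 (mod 416). So 134 is a zero-divisor.

Final answer: YES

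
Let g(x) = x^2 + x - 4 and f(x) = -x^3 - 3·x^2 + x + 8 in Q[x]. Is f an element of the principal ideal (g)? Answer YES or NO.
NO

In Q[x] the ideal (g) consists of all multiples of g, so f ∈ (g) iff g | f, i.e. iff the remainder of f on division by g is 0. Divide f by g (g is monic, so eliminate the leading term of the running remainder at each step):
  leading term -x^3: subtract (-x)·g(x) = -x^3 - x^2 + 4·x, leaving -2·x^2 - 3·x + 8
  leading term -2·x^2: subtract (-2)·g(x) = -2·x^2 - 2·x + 8, leaving -x
The remainder r(x) = -x ≠ 0 (and deg r < deg g), so g ∤ f, i.e. f ∉ (g).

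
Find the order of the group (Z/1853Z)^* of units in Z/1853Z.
(Z/1853Z)^* consists of the classes a with gcd(a, 1853) = 1, so its order is φ(1853). φ is multiplicative, with φ(p^e) = p^e − p^(e−1). Factorise 1853 = 17 · 109. Then
  φ(1853) = (17 − 1) · (109 − 1) = 16 · 108 = 1728.
Thus |(Z/1853Z)^*| = 1728.

Final answer: |(Z/1853Z)^*| = 1728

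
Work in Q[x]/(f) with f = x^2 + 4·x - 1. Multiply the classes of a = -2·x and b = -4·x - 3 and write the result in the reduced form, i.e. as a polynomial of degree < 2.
First multiply in Q[x] without reducing: a · b = 8·x^2 + 6·x. Now divide by f(x) = x^2 + 4·x - 1, eliminating the leading term at each step:
  leading term 8·x^2: subtract (8)·f(x) = 8·x^2 + 32·x - 8, leaving 8 - 26·x
The degree is now < 2, so this is the remainder. Hence a · b ≡ 8 - 26·x in Q[x]/(f).

Final answer: a · b ≡ 8 - 26·x (mod f(x))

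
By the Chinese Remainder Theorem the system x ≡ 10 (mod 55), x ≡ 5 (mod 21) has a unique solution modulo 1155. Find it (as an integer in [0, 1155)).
The moduli 55, 21 are pairwise coprime, so by the CRT there is a unique solution mod 55·21 = 1155.
Solve by successive substitution. Start with x ≡ 10 (mod 55).
  Combine with x ≡ 5 (mod 21): write x = 10 + 55·t and require 10 + 55·t ≡ 5 (mod 21), i.e. 55·t ≡ 5 − 10 ≡ 16 (mod 21). Since 55^(−1) ≡ 13 (mod 21) (55 ≡ 13 (mod 21)), t ≡ 13·16 ≡ 19 (mod 21). So x ≡ 10 + 55·19 = 1055 (mod 1155).
Unique solution in [0, 1155): x = 1055.

Final answer: x ≡ 1055 (mod 1155); the representative in [0, 1155) is 1055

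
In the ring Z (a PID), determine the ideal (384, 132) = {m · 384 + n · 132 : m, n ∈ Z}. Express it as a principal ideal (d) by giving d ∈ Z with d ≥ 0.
(384, 132) = (12); d = 12

In the PID Z, (a, b) is generated by gcd(a, b). Compute gcd(384, 132) with the extended Euclidean algorithm, tracking rows (r, s, t) with s·384 + t·132 = r:
  row A: (384, 1, 0)   [1·384 + 0·132 = 384]
  row B: (132, 0, 1)   [0·384 + 1·132 = 132]
  384 = 2·132 + 120   → row C = row A − 2·row B = (120, 1, −2)   [check: 1·384 − 2·132 = 120]
  132 = 1·120 + 12   → row D = row B − 1·row C = (12, −1, 3)   [check: −1·384 + 3·132 = 12]
  120 = 10·12 + 0   → remainder 0, stop. gcd = 12 (last nonzero row D).
So gcd(384, 132) = 12, with Bézout identity −1·384 + 3·132 = 12. Containment (⊇): the Bézout identity exhibits 12 as an element of (384, 132), giving (12) ⊆ (384, 132). Containment (⊆): since 12 | 384 and 12 | 132 (384 = 12·32, 132 = 12·11), every Z-linear combination of 384 and 132 is divisible by 12, so (384, 132) ⊆ (12). Therefore (384, 132) = (12), d = 12.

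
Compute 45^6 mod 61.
20

Use repeated squaring. Binary(6) = 110. Walk through the bits of the exponent 6 left-to-right: at each bit after the leading one, square the running value, then multiply by 45 if the bit is 1 (always reducing mod 61):
  bit 1 = 1 (leading): start with 45.
  bit 2 = 1: square 45^2 = 2025 ≡ 12; bit is 1, so multiply 12·45 = 540 ≡ 52 (mod 61).
  bit 3 = 0: square 52^2 = 2704 ≡ 20 (mod 61).
Final value: 45^6 ≡ 20 (mod 61).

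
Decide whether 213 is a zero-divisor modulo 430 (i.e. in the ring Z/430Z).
NO

gcd(213, 430) = 1, so 213 is a unit in Z/430Z (it has a multiplicative inverse). A unit cannot be a zero-divisor: if 213·b ≡ 0 then multiplying both sides by 213^(−1) gives b ≡ 0. So 213 is not a zero-divisor.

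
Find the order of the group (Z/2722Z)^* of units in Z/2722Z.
(Z/2722Z)^* consists of the classes a with gcd(a, 2722) = 1, so its order is φ(2722). φ is multiplicative, with φ(p^e) = p^e − p^(e−1). Factorise 2722 = 2 · 1361. Then
  φ(2722) = (2 − 1) · (1361 − 1) = 1 · 1360 = 1360.
Thus |(Z/2722Z)^*| = 1360.

Final answer: |(Z/2722Z)^*| = 1360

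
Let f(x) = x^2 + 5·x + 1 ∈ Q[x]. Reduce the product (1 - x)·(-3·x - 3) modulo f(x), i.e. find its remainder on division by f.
First multiply in Q[x] without reducing: a · b = 3·x^2 - 3. Now divide by f(x) = x^2 + 5·x + 1, eliminating the leading term at each step:
  leading term 3·x^2: subtract (3)·f(x) = 3·x^2 + 15·x + 3, leaving -15·x - 6
The degree is now < 2, so this is the remainder. Hence a · b ≡ -15·x - 6 in Q[x]/(f).

Final answer: a · b ≡ -15·x - 6 (mod f(x))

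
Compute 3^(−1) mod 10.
3^(−1) ≡ 7 (mod 10)

Apply the extended Euclidean algorithm to (10, 3), tracking rows (r, s, t) with s·10 + t·3 = r. Each division r_prev = q·r_cur + r_new produces the new row as (previous row) − q·(current row):
  row A: (10, 1, 0)   [1·10 + 0·3 = 10]
  row B: (3, 0, 1)   [0·10 + 1·3 = 3]
  10 = 3·3 + 1   → row C = row A − 3·row B = (1, 1, −3)   [check: 1·10 − 3·3 = 1]
  3 = 3·1 + 0   → remainder 0, stop. gcd = 1 (last nonzero row C).
The gcd is 1, so 3 is invertible mod 10. The last nonzero row gives 1·10 − 3·3 = 1, so t = −3. So 3^(−1) ≡ −3 ≡ 7 (mod 10). Verify: 3 · 7 = 21 ≡ 1 (mod 10). ✓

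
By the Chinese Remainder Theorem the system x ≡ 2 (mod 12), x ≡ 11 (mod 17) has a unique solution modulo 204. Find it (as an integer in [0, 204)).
The moduli 12, 17 are pairwise coprime, so by the CRT there is a unique solution mod 12·17 = 204.
Solve by successive substitution. Start with x ≡ 2 (mod 12).
  Combine with x ≡ 11 (mod 17): write x = 2 + 12·t and require 2 + 12·t ≡ 11 (mod 17), i.e. 12·t ≡ 11 − 2 ≡ 9 (mod 17). Since 12^(−1) ≡ 10 (mod 17), t ≡ 10·9 ≡ 5 (mod 17). So x ≡ 2 + 12·5 = 62 (mod 204).
Unique solution in [0, 204): x = 62.

Final answer: x ≡ 62 (mod 204); the representative in [0, 204) is 62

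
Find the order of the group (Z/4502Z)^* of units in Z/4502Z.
(Z/4502Z)^* consists of the classes a with gcd(a, 4502) = 1, so its order is φ(4502). φ is multiplicative, with φ(p^e) = p^e − p^(e−1). Factorise 4502 = 2 · 2251. Then
  φ(4502) = (2 − 1) · (2251 − 1) = 1 · 2250 = 2250.
Thus |(Z/4502Z)^*| = 2250.

Final answer: |(Z/4502Z)^*| = 2250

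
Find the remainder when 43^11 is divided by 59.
Use repeated squaring. Binary(11) = 1011. Walk through the bits of the exponent 11 left-to-right: at each bit after the leading one, square the running value, then multiply by 43 if the bit is 1 (always reducing mod 59):
  bit 1 = 1 (leading): start with 43.
  bit 2 = 0: square 43^2 = 1849 ≡ 20 (mod 59).
  bit 3 = 1: square 20^2 = 400 ≡ 46; bit is 1, so multiply 46·43 = 1978 ≡ 31 (mod 59).
  bit 4 = 1: square 31^2 = 961 ≡ 17; bit is 1, so multiply 17·43 = 731 ≡ 23 (mod 59).
Final value: 43^11 ≡ 23 (mod 59).

Final answer: 23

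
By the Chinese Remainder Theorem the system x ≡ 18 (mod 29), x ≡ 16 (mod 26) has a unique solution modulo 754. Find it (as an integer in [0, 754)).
The moduli 29, 26 are pairwise coprime, so by the CRT there is a unique solution mod 29·26 = 754.
Solve by successive substitution. Start with x ≡ 18 (mod 29).
  Combine with x ≡ 16 (mod 26): write x = 18 + 29·t and require 18 + 29·t ≡ 16 (mod 26), i.e. 29·t ≡ 16 − 18 ≡ 24 (mod 26). Since 29^(−1) ≡ 9 (mod 26) (29 ≡ 3 (mod 26)), t ≡ 9·24 ≡ 8 (mod 26). So x ≡ 18 + 29·8 = 250 (mod 754).
Unique solution in [0, 754): x = 250.

Final answer: x ≡ 250 (mod 754); the representative in [0, 754) is 250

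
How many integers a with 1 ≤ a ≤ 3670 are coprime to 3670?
1464

The number of a ∈ {1, ..., 3670} with gcd(a, 3670) = 1 is by definition Euler's totient φ(3670). φ is multiplicative, with φ(p^e) = p^e − p^(e−1). Factorise 3670 = 2 · 5 · 367. Then
  φ(3670) = (2 − 1) · (5 − 1) · (367 − 1) = 1 · 4 · 366 = 1464.
So there are 1464 such integers.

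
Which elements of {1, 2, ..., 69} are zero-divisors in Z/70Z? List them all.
An element a ∈ Z/70Z (with a ≠ 0) is a zero-divisor iff gcd(a, 70) > 1 (because a is a unit precisely when gcd(a, n) = 1, and in Z/nZ every nonzero, non-unit element is a zero-divisor). Scan a = 1, ..., 69 and keep those with gcd(a, 70) > 1:
  gcd(2, 70) = 2, gcd(4, 70) = 2, gcd(5, 70) = 5, gcd(6, 70) = 2, gcd(7, 70) = 7, gcd(8, 70) = 2, gcd(10, 70) = 10, gcd(12, 70) = 2, gcd(14, 70) = 14, gcd(15, 70) = 5, gcd(16, 70) = 2, gcd(18, 70) = 2, gcd(20, 70) = 10, gcd(21, 70) = 7, gcd(22, 70) = 2, gcd(24, 70) = 2, gcd(25, 70) = 5, gcd(26, 70) = 2, gcd(28, 70) = 14, gcd(30, 70) = 10, gcd(32, 70) = 2, gcd(34, 70) = 2, gcd(35, 70) = 35, gcd(36, 70) = 2, gcd(38, 70) = 2, gcd(40, 70) = 10, gcd(42, 70) = 14, gcd(44, 70) = 2, gcd(45, 70) = 5, gcd(46, 70) = 2, gcd(48, 70) = 2, gcd(49, 70) = 7, gcd(50, 70) = 10, gcd(52, 70) = 2, gcd(54, 70) = 2, gcd(55, 70) = 5, gcd(56, 70) = 14, gcd(58, 70) = 2, gcd(60, 70) = 10, gcd(62, 70) = 2, gcd(63, 70) = 7, gcd(64, 70) = 2, gcd(65, 70) = 5, gcd(66, 70) = 2, gcd(68, 70) = 2.
All other a ∈ {1, ..., 69} have gcd(a, 70) = 1 and are units. So the nonzero zero-divisors are exactly the 45 values of a appearing in this scan.

Final answer: nonzero zero-divisors of Z/70Z = {2, 4, 5, 6, 7, 8, 10, 12, 14, 15, 16, 18, 20, 21, 22, 24, 25, 26, 28, 30, 32, 34, 35, 36, 38, 40, 42, 44, 45, 46, 48, 49, 50, 52, 54, 55, 56, 58, 60, 62, 63, 64, 65, 66, 68}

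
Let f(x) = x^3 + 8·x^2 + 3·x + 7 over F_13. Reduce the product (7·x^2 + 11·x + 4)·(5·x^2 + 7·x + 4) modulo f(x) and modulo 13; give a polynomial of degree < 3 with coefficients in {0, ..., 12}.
Multiply as integer polynomials: a · b = 35·x^4 + 104·x^3 + 125·x^2 + 72·x + 16. Reducing coefficients mod 13: a · b ≡ 9·x^4 + 8·x^2 + 7·x + 3. Now divide by f(x) = x^3 + 8·x^2 + 3·x + 7 in F_13[x], eliminating the leading term at each step:
  leading term 9·x^4: subtract (9·x)·f(x) = 9·x^4 + 7·x^3 + x^2 + 11·x, leaving 6·x^3 + 7·x^2 + 9·x + 3 (coefficients mod 13)
  leading term 6·x^3: subtract (6)·f(x) = 6·x^3 + 9·x^2 + 5·x + 3, leaving 11·x^2 + 4·x (coefficients mod 13)
The degree is now < 3, so this is the remainder. Hence a · b ≡ 11·x^2 + 4·x in F_13[x]/(f).

Final answer: a · b ≡ 11·x^2 + 4·x (mod f(x))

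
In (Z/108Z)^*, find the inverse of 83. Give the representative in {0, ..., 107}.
83^(−1) ≡ 95 (mod 108)

Apply the extended Euclidean algorithm to (108, 83), tracking rows (r, s, t) with s·108 + t·83 = r. Each division r_prev = q·r_cur + r_new produces the new row as (previous row) − q·(current row):
  row A: (108, 1, 0)   [1·108 + 0·83 = 108]
  row B: (83, 0, 1)   [0·108 + 1·83 = 83]
  108 = 1·83 + 25   → row C = row A − 1·row B = (25, 1, −1)   [check: 1·108 − 1·83 = 25]
  83 = 3·25 + 8   → row D = row B − 3·row C = (8, −3, 4)   [check: −3·108 + 4·83 = 8]
  25 = 3·8 + 1   → row E = row C − 3·row D = (1, 10, −13)   [check: 10·108 − 13·83 = 1]
  8 = 8·1 + 0   → remainder 0, stop. gcd = 1 (last nonzero row E).
The gcd is 1, so 83 is invertible mod 108. The last nonzero row gives 10·108 − 13·83 = 1, so t = −13. So 83^(−1) ≡ −13 ≡ 95 (mod 108). Verify: 83 · 95 = 7885 ≡ 1 (mod 108). ✓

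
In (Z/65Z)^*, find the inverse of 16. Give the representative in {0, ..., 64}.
Apply the extended Euclidean algorithm to (65, 16), tracking rows (r, s, t) with s·65 + t·16 = r. Each division r_prev = q·r_cur + r_new produces the new row as (previous row) − q·(current row):
  row A: (65, 1, 0)   [1·65 + 0·16 = 65]
  row B: (16, 0, 1)   [0·65 + 1·16 = 16]
  65 = 4·16 + 1   → row C = row A − 4·row B = (1, 1, −4)   [check: 1·65 − 4·16 = 1]
  16 = 16·1 + 0   → remainder 0, stop. gcd = 1 (last nonzero row C).
The gcd is 1, so 16 is invertible mod 65. The last nonzero row gives 1·65 − 4·16 = 1, so t = −4. So 16^(−1) ≡ −4 ≡ 61 (mod 65). Verify: 16 · 61 = 976 ≡ 1 (mod 65). ✓

Final answer: 16^(−1) ≡ 61 (mod 65)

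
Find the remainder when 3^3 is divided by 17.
10

Use repeated squaring. Binary(3) = 11. Walk through the bits of the exponent 3 left-to-right: at each bit after the leading one, square the running value, then multiply by 3 if the bit is 1 (always reducing mod 17):
  bit 1 = 1 (leading): start with 3.
  bit 2 = 1: square 3^2 = 9; bit is 1, so multiply 9·3 = 27 ≡ 10 (mod 17).
Final value: 3^3 ≡ 10 (mod 17).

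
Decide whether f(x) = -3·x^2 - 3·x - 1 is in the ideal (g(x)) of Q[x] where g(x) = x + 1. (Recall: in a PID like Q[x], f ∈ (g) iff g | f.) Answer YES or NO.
In Q[x] the ideal (g) consists of all multiples of g, so f ∈ (g) iff g | f, i.e. iff the remainder of f on division by g is 0. Divide f by g (g is monic, so eliminate the leading term of the running remainder at each step):
  leading term -3·x^2: subtract (-3·x)·g(x) = -3·x^2 - 3·x, leaving -1
The remainder r(x) = -1 ≠ 0 (and deg r < deg g), so g ∤ f, i.e. f ∉ (g).

Final answer: NO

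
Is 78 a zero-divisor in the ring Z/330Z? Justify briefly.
gcd(78, 330) = 6 > 1, so 78 is not a unit in Z/330Z. In Z/nZ every nonzero non-unit is a zero-divisor: explicitly, take b = 330/gcd = 55 ≠ 0 (mod 330); then 78·55 = 4290 = 13·330, i.e. 78·55 ≡ 0 (mod 330). So 78 is a zero-divisor.

Final answer: YES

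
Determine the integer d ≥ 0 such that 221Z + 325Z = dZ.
In the PID Z, (a, b) is generated by gcd(a, b). Compute gcd(325, 221) with the extended Euclidean algorithm, tracking rows (r, s, t) with s·325 + t·221 = r:
  row A: (325, 1, 0)   [1·325 + 0·221 = 325]
  row B: (221, 0, 1)   [0·325 + 1·221 = 221]
  325 = 1·221 + 104   → row C = row A − 1·row B = (104, 1, −1)   [check: 1·325 − 1·221 = 104]
  221 = 2·104 + 13   → row D = row B − 2·row C = (13, −2, 3)   [check: −2·325 + 3·221 = 13]
  104 = 8·13 + 0   → remainder 0, stop. gcd = 13 (last nonzero row D).
So gcd(221, 325) = 13, with Bézout identity −2·325 + 3·221 = 13. Containment (⊇): the Bézout identity exhibits 13 as an element of (221, 325), giving (13) ⊆ (221, 325). Containment (⊆): since 13 | 221 and 13 | 325 (221 = 13·17, 325 = 13·25), every Z-linear combination of 221 and 325 is divisible by 13, so (221, 325) ⊆ (13). Therefore (221, 325) = (13), d = 13.

Final answer: (221, 325) = (13); d = 13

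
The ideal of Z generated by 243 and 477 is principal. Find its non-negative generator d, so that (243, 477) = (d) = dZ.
In the PID Z, (a, b) is generated by gcd(a, b). Compute gcd(477, 243) with the extended Euclidean algorithm, tracking rows (r, s, t) with s·477 + t·243 = r:
  row A: (477, 1, 0)   [1·477 + 0·243 = 477]
  row B: (243, 0, 1)   [0·477 + 1·243 = 243]
  477 = 1·243 + 234   → row C = row A − 1·row B = (234, 1, −1)   [check: 1·477 − 1·243 = 234]
  243 = 1·234 + 9   → row D = row B − 1·row C = (9, −1, 2)   [check: −1·477 + 2·243 = 9]
  234 = 26·9 + 0   → remainder 0, stop. gcd = 9 (last nonzero row D).
So gcd(243, 477) = 9, with Bézout identity −1·477 + 2·243 = 9. Containment (⊇): the Bézout identity exhibits 9 as an element of (243, 477), giving (9) ⊆ (243, 477). Containment (⊆): since 9 | 243 and 9 | 477 (243 = 9·27, 477 = 9·53), every Z-linear combination of 243 and 477 is divisible by 9, so (243, 477) ⊆ (9). Therefore (243, 477) = (9), d = 9.

Final answer: (243, 477) = (9); d = 9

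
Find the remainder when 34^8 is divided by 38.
Use repeated squaring. Binary(8) = 1000. Walk through the bits of the exponent 8 left-to-right: at each bit after the leading one, square the running value, then multiply by 34 if the bit is 1 (always reducing mod 38):
  bit 1 = 1 (leading): start with 34.
  bit 2 = 0: square 34^2 = 1156 ≡ 16 (mod 38).
  bit 3 = 0: square 16^2 = 256 ≡ 28 (mod 38).
  bit 4 = 0: square 28^2 = 784 ≡ 24 (mod 38).
Final value: 34^8 ≡ 24 (mod 38).

Final answer: 24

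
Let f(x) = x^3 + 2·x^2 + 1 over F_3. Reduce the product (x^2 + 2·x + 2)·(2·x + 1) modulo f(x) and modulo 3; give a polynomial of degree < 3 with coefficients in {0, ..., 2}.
Multiply as integer polynomials: a · b = 2·x^3 + 5·x^2 + 6·x + 2. Reducing coefficients mod 3: a · b ≡ 2·x^3 + 2·x^2 + 2. Now divide by f(x) = x^3 + 2·x^2 + 1 in F_3[x], eliminating the leading term at each step:
  leading term 2·x^3: subtract (2)·f(x) = 2·x^3 + x^2 + 2, leaving x^2 (coefficients mod 3)
The degree is now < 3, so this is the remainder. Hence a · b ≡ x^2 in F_3[x]/(f).

Final answer: a · b ≡ x^2 (mod f(x))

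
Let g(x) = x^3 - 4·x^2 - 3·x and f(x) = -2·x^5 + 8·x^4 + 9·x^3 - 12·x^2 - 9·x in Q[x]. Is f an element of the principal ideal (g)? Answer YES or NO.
YES

In Q[x] the ideal (g) consists of all multiples of g, so f ∈ (g) iff g | f, i.e. iff the remainder of f on division by g is 0. Divide f by g (g is monic, so eliminate the leading term of the running remainder at each step):
  leading term -2·x^5: subtract (-2·x^2)·g(x) = -2·x^5 + 8·x^4 + 6·x^3, leaving 3·x^3 - 12·x^2 - 9·x
  leading term 3·x^3: subtract (3)·g(x) = 3·x^3 - 12·x^2 - 9·x, leaving 0
The remainder is 0, so f(x) = g(x) · h(x) with h(x) = 3 - 2·x^2. Hence g | f, i.e. f ∈ (g).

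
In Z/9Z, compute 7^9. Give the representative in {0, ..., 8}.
Use repeated squaring. Binary(9) = 1001. Walk through the bits of the exponent 9 left-to-right: at each bit after the leading one, square the running value, then multiply by 7 if the bit is 1 (always reducing mod 9):
  bit 1 = 1 (leading): start with 7.
  bit 2 = 0: square 7^2 = 49 ≡ 4 (mod 9).
  bit 3 = 0: square 4^2 = 16 ≡ 7 (mod 9).
  bit 4 = 1: square 7^2 = 49 ≡ 4; bit is 1, so multiply 4·7 = 28 ≡ 1 (mod 9).
Final value: 7^9 ≡ 1 (mod 9).

Final answer: 1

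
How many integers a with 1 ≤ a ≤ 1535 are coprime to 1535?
The number of a ∈ {1, ..., 1535} with gcd(a, 1535) = 1 is by definition Euler's totient φ(1535). φ is multiplicative, with φ(p^e) = p^e − p^(e−1). Factorise 1535 = 5 · 307. Then
  φ(1535) = (5 − 1) · (307 − 1) = 4 · 306 = 1224.
So there are 1224 such integers.

Final answer: 1224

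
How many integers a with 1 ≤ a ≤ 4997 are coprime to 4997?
4716

The number of a ∈ {1, ..., 4997} with gcd(a, 4997) = 1 is by definition Euler's totient φ(4997). φ is multiplicative, with φ(p^e) = p^e − p^(e−1). Factorise 4997 = 19 · 263. Then
  φ(4997) = (19 − 1) · (263 − 1) = 18 · 262 = 4716.
So there are 4716 such integers.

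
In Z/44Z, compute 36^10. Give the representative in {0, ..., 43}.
Use repeated squaring. Binary(10) = 1010. Walk through the bits of the exponent 10 left-to-right: at each bit after the leading one, square the running value, then multiply by 36 if the bit is 1 (always reducing mod 44):
  bit 1 = 1 (leading): start with 36.
  bit 2 = 0: square 36^2 = 1296 ≡ 20 (mod 44).
  bit 3 = 1: square 20^2 = 400 ≡ 4; bit is 1, so multiply 4·36 = 144 ≡ 12 (mod 44).
  bit 4 = 0: square 12^2 = 144 ≡ 12 (mod 44).
Final value: 36^10 ≡ 12 (mod 44).

Final answer: 12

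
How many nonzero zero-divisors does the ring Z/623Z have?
In Z/623Z each nonzero element is either a unit (gcd with 623 is 1) or a zero-divisor (gcd > 1). The number of units is φ(623): factorise 623 = 7 · 89, so φ(623) = (7 − 1) · (89 − 1) = 6 · 88 = 528. The nonzero elements number 623 − 1 = 622. Hence the nonzero zero-divisors number 622 − 528 = 94.

Final answer: Z/623Z has 94 nonzero zero-divisors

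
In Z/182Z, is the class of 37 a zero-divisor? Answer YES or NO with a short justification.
NO

gcd(37, 182) = 1, so 37 is a unit in Z/182Z (it has a multiplicative inverse). A unit cannot be a zero-divisor: if 37·b ≡ 0 then multiplying both sides by 37^(−1) gives b ≡ 0. So 37 is not a zero-divisor.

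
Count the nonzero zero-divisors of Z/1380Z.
In Z/1380Z each nonzero element is either a unit (gcd with 1380 is 1) or a zero-divisor (gcd > 1). The number of units is φ(1380): factorise 1380 = 2^2 · 3 · 5 · 23, so φ(1380) = (2^2 − 2^1) · (3 − 1) · (5 − 1) · (23 − 1) = 2 · 2 · 4 · 22 = 352. The nonzero elements number 1380 − 1 = 1379. Hence the nonzero zero-divisors number 1379 − 352 = 1027.

Final answer: Z/1380Z has 1027 nonzero zero-divisors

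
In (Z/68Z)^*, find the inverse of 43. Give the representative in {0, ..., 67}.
43^(−1) ≡ 19 (mod 68)

Apply the extended Euclidean algorithm to (68, 43), tracking rows (r, s, t) with s·68 + t·43 = r. Each division r_prev = q·r_cur + r_new produces the new row as (previous row) − q·(current row):
  row A: (68, 1, 0)   [1·68 + 0·43 = 68]
  row B: (43, 0, 1)   [0·68 + 1·43 = 43]
  68 = 1·43 + 25   → row C = row A − 1·row B = (25, 1, −1)   [check: 1·68 − 1·43 = 25]
  43 = 1·25 + 18   → row D = row B − 1·row C = (18, −1, 2)   [check: −1·68 + 2·43 = 18]
  25 = 1·18 + 7   → row E = row C − 1·row D = (7, 2, −3)   [check: 2·68 − 3·43 = 7]
  18 = 2·7 + 4   → row F = row D − 2·row E = (4, −5, 8)   [check: −5·68 + 8·43 = 4]
  7 = 1·4 + 3   → row G = row E − 1·row F = (3, 7, −11)   [check: 7·68 − 11·43 = 3]
  4 = 1·3 + 1   → row H = row F − 1·row G = (1, −12, 19)   [check: −12·68 + 19·43 = 1]
  3 = 3·1 + 0   → remainder 0, stop. gcd = 1 (last nonzero row H).
The gcd is 1, so 43 is invertible mod 68. The last nonzero row gives −12·68 + 19·43 = 1, so t = 19. So 43^(−1) ≡ 19 (mod 68). Verify: 43 · 19 = 817 ≡ 1 (mod 68). ✓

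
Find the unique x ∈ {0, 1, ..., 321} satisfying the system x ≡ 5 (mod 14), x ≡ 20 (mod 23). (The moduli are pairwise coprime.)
x ≡ 89 (mod 322); the representative in [0, 322) is 89

The moduli 14, 23 are pairwise coprime, so by the CRT there is a unique solution mod 14·23 = 322.
Solve by successive substitution. Start with x ≡ 5 (mod 14).
  Combine with x ≡ 20 (mod 23): write x = 5 + 14·t and require 5 + 14·t ≡ 20 (mod 23), i.e. 14·t ≡ 20 − 5 ≡ 15 (mod 23). Since 14^(−1) ≡ 5 (mod 23), t ≡ 5·15 ≡ 6 (mod 23). So x ≡ 5 + 14·6 = 89 (mod 322).
Unique solution in [0, 322): x = 89.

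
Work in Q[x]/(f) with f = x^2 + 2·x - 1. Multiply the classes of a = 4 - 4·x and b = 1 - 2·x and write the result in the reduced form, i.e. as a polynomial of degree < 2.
a · b ≡ 12 - 28·x (mod f(x))

First multiply in Q[x] without reducing: a · b = 8·x^2 - 12·x + 4. Now divide by f(x) = x^2 + 2·x - 1, eliminating the leading term at each step:
  leading term 8·x^2: subtract (8)·f(x) = 8·x^2 + 16·x - 8, leaving 12 - 28·x
The degree is now < 2, so this is the remainder. Hence a · b ≡ 12 - 28·x in Q[x]/(f).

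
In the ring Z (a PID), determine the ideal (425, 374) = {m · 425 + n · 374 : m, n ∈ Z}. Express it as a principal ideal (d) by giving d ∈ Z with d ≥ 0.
In the PID Z, (a, b) is generated by gcd(a, b). Compute gcd(425, 374) with the extended Euclidean algorithm, tracking rows (r, s, t) with s·425 + t·374 = r:
  row A: (425, 1, 0)   [1·425 + 0·374 = 425]
  row B: (374, 0, 1)   [0·425 + 1·374 = 374]
  425 = 1·374 + 51   → row C = row A − 1·row B = (51, 1, −1)   [check: 1·425 − 1·374 = 51]
  374 = 7·51 + 17   → row D = row B − 7·row C = (17, −7, 8)   [check: −7·425 + 8·374 = 17]
  51 = 3·17 + 0   → remainder 0, stop. gcd = 17 (last nonzero row D).
So gcd(425, 374) = 17, with Bézout identity −7·425 + 8·374 = 17. Containment (⊇): the Bézout identity exhibits 17 as an element of (425, 374), giving (17) ⊆ (425, 374). Containment (⊆): since 17 | 425 and 17 | 374 (425 = 17·25, 374 = 17·22), every Z-linear combination of 425 and 374 is divisible by 17, so (425, 374) ⊆ (17). Therefore (425, 374) = (17), d = 17.

Final answer: (425, 374) = (17); d = 17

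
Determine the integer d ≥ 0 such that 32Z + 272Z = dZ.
In the PID Z, (a, b) is generated by gcd(a, b). Compute gcd(272, 32) with the extended Euclidean algorithm, tracking rows (r, s, t) with s·272 + t·32 = r:
  row A: (272, 1, 0)   [1·272 + 0·32 = 272]
  row B: (32, 0, 1)   [0·272 + 1·32 = 32]
  272 = 8·32 + 16   → row C = row A − 8·row B = (16, 1, −8)   [check: 1·272 − 8·32 = 16]
  32 = 2·16 + 0   → remainder 0, stop. gcd = 16 (last nonzero row C).
So gcd(32, 272) = 16, with Bézout identity 1·272 − 8·32 = 16. Containment (⊇): the Bézout identity exhibits 16 as an element of (32, 272), giving (16) ⊆ (32, 272). Containment (⊆): since 16 | 32 and 16 | 272 (32 = 16·2, 272 = 16·17), every Z-linear combination of 32 and 272 is divisible by 16, so (32, 272) ⊆ (16). Therefore (32, 272) = (16), d = 16.

Final answer: (32, 272) = (16); d = 16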